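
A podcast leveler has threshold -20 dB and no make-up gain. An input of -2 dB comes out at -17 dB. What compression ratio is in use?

6:1

Input overshoot = -2 − (-20) = 18 dB; output overshoot = -17 − (-20) = 3 dB.
Ratio = 18 / 3 = 6.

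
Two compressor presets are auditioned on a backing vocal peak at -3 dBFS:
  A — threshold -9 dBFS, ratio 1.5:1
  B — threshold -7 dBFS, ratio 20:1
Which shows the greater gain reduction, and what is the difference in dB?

B, by 1.8 dB

A: GR = 6 − 6/1.5 = 2 dB.
B: GR = 4 − 4/20 = 3.8 dB.
Difference: 1.8 dB in favour of B.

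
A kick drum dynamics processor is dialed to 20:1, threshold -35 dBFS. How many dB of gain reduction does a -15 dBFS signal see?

Overshoot = -15 − (-35) = 20 dB.
A 20:1 ratio leaves 1 dB of that excess.
GR = overshoot in − overshoot out = 20 − 1 = 19 dB.

19 dB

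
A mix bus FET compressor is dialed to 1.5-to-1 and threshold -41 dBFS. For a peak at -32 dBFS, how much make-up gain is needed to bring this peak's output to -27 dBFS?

Without make-up, output = threshold + overshoot/1.5 = -41 + 6 = -35 dBFS.
Gap to target: 8 dB.

8 dB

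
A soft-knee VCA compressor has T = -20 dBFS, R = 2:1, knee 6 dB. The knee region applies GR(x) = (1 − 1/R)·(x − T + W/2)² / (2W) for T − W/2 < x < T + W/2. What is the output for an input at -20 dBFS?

-20.375 dBFS

x − T + W/2 = -20 − (-20) + 3 = 3.
GR = (1 − 1/2) × 3² / 12 = 0.5 × 9 / 12 = 0.375 dB.
Output = -20 − 0.375 = -20.375 dBFS.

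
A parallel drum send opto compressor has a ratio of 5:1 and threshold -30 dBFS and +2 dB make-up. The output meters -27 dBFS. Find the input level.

-25 dBFS

Before make-up, the level was -27 − 2 = -29 dBFS.
Post-compression overshoot = -29 − (-30) = 1 dB.
Undo the ratio: input overshoot = 1 × 5 = 5 dB, giving input = -25 dBFS.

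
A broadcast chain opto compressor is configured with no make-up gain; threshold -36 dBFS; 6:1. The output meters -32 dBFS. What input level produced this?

That's 4 dB above the -36 dBFS threshold.
Input overshoot = R × output overshoot = 24 dB → input = -36 + 24 = -12 dBFS.

-12 dBFS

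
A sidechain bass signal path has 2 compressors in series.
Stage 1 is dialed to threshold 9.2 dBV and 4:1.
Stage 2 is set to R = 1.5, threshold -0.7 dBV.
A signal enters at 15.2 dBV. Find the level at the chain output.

Stage 1: 6 dB above 9.2 dBV, reduced 4:1 to 1.5 dB above → 10.7 dBV.
Stage 2: overshoot 11.4 dB → 11.4/1.5 = 7.6 dB → 6.9 dBV.

6.9 dBV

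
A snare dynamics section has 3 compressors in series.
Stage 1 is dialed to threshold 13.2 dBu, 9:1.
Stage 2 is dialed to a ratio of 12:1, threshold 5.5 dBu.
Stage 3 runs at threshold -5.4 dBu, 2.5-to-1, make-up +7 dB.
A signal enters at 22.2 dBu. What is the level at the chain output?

Stage 1: overshoot 9 dB → 9/9 = 1 dB → 14.2 dBu.
Stage 2: overshoot 8.7 dB → 8.7/12 = 0.725 dB → 6.225 dBu.
Stage 3: 6.225 dBu is 11.625 dB over -5.4 dBu; at 2.5:1 that becomes 4.65 dB over, giving -0.75 dBu; +7 dB make-up → 6.25 dBu.

6.25 dBu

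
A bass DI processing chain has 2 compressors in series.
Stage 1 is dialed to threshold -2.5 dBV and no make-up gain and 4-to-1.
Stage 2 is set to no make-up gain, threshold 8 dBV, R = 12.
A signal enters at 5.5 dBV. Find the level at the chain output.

-0.5 dBV

Stage 1: 8 dB above -2.5 dBV, reduced 4:1 to 2 dB above → -0.5 dBV.
Stage 2: below threshold (-0.5 ≤ 8); passes unchanged; output -0.5 dBV.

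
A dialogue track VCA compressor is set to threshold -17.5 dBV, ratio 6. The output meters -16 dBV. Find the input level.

The compressed level sits -16 − (-17.5) = 1.5 dB over threshold.
Undo the ratio: input overshoot = 1.5 × 6 = 9 dB, giving input = -8.5 dBV.

-8.5 dBV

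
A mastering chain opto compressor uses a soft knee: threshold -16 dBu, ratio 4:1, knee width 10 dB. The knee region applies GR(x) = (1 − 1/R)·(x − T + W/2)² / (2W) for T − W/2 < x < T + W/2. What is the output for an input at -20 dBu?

-20.0375 dBu

x − T + W/2 = -20 − (-16) + 5 = 1.
GR = (1 − 1/4) × 1² / 20 = 0.75 × 1 / 20 = 0.0375 dB.
Output = -20 − 0.0375 = -20.0375 dBu.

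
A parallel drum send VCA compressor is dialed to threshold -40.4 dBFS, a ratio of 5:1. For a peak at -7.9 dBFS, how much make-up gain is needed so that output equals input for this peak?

26 dB

Without make-up, output = threshold + overshoot/5 = -40.4 + 6.5 = -33.9 dBFS.
Gap to target: 26 dB.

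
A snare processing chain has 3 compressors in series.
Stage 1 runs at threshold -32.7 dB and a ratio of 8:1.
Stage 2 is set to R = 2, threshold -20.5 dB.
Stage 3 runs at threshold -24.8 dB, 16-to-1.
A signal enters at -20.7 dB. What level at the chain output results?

Stage 1: overshoot 12 dB → 12/8 = 1.5 dB → -31.2 dB.
Stage 2: below threshold (-31.2 ≤ -20.5); passes unchanged; output -31.2 dB.
Stage 3: -31.2 dB is at or below the -24.8 dB threshold — no compression; output -31.2 dB.

-31.2 dB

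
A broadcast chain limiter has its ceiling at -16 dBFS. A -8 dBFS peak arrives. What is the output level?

-16 dBFS

The limiter clamps the peak to its -16 dBFS ceiling.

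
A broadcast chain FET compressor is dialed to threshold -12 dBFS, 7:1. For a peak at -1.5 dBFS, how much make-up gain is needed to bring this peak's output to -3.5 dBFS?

7 dB

Without make-up, output = threshold + overshoot/7 = -12 + 1.5 = -10.5 dBFS.
Gap to target: 7 dB.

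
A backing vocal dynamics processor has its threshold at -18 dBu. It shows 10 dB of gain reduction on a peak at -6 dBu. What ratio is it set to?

6:1

Input overshoot = -6 − (-18) = 12 dB.
Output overshoot = 12 − 10 = 2 dB.
Ratio = input overshoot / output overshoot = 12 / 2 = 6.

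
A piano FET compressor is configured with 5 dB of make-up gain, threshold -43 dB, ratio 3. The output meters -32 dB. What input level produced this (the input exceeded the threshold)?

-25 dB

Remove make-up: -32 − 5 = -37 dB.
Post-compression overshoot = -37 − (-43) = 6 dB.
Before 3:1 compression the overshoot was 6 × 3 = 18 dB, so input = -43 + 18 = -25 dB.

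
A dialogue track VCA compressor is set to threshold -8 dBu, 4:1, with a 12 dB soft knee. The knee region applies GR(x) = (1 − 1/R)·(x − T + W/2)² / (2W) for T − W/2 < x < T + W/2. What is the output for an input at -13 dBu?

x − T + W/2 = -13 − (-8) + 6 = 1.
GR = (1 − 1/4) × 1² / 24 = 0.75 × 1 / 24 = 0.03125 dB.
Output = -13 − 0.03125 = -13.03125 dBu.

-13.03125 dBu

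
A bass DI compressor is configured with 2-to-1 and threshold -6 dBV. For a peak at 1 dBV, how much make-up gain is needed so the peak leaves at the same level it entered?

3.5 dB

Without make-up, output = threshold + overshoot/2 = -6 + 3.5 = -2.5 dBV.
Gap to target: 3.5 dB.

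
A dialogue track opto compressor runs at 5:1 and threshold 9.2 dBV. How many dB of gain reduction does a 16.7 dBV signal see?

16.7 dBV exceeds the threshold by 7.5 dB.
After 5:1 compression the overshoot becomes 7.5/5 = 1.5 dB.
GR = overshoot in − overshoot out = 7.5 − 1.5 = 6 dB.

6 dB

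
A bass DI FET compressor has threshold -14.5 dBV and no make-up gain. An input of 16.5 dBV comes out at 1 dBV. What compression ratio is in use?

2:1

Input overshoot = 16.5 − (-14.5) = 31 dB; output overshoot = 1 − (-14.5) = 15.5 dB.
Ratio = 31 / 15.5 = 2.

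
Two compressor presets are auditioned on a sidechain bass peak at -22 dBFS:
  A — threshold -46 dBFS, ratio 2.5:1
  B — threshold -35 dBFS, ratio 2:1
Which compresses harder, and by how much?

A, by 7.9 dB

A: 24 dB over, compressed to 9.6 dB over, so 14.4 dB of GR.
B: 13 dB over, compressed to 6.5 dB over, so 6.5 dB of GR.
A applies 7.9 dB more gain reduction.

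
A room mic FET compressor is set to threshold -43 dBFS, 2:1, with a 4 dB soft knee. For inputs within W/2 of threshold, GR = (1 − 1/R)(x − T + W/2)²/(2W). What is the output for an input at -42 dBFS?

x − T + W/2 = -42 − (-43) + 2 = 3.
GR = (1 − 1/2) × 3² / 8 = 0.5 × 9 / 8 = 0.5625 dB.
Output = -42 − 0.5625 = -42.5625 dBFS.

-42.5625 dBFS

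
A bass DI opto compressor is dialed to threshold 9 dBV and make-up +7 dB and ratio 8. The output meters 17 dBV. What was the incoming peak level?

17 dBV

Remove make-up: 17 − 7 = 10 dBV.
Post-compression overshoot = 10 − 9 = 1 dB.
Before 8:1 compression the overshoot was 1 × 8 = 8 dB, so input = 9 + 8 = 17 dBV.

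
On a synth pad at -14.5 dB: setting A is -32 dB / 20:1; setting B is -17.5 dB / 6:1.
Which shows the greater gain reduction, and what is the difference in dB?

A: overshoot 17.5 dB → output overshoot 0.875 dB → GR 16.625 dB.
B: overshoot 3 dB → output overshoot 0.5 dB → GR 2.5 dB.
A reduces 14.125 dB more.

A, by 14.125 dB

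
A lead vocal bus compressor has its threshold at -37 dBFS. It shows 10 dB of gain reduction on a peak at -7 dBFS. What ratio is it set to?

Input overshoot = -7 − (-37) = 30 dB.
Output overshoot = 30 − 10 = 20 dB.
Ratio = input overshoot / output overshoot = 30 / 20 = 1.5.

1.5:1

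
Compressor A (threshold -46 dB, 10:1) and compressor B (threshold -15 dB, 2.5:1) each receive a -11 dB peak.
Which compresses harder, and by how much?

A, by 29.1 dB

A: GR = 35 − 35/10 = 31.5 dB.
B: GR = 4 − 4/2.5 = 2.4 dB.
Difference: 29.1 dB in favour of A.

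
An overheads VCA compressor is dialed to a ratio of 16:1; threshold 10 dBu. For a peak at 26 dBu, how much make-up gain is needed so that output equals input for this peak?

Overshoot 16 dB → 16/16 = 1 dB after compression, so the compressed level is 10 + 1 = 11 dBu.
Make-up = target − compressed = 26 − 11 = 15 dB.

15 dB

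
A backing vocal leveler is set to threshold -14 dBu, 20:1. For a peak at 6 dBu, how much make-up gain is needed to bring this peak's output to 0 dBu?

Without make-up, output = threshold + overshoot/20 = -14 + 1 = -13 dBu.
Gap to target: 13 dB.

13 dB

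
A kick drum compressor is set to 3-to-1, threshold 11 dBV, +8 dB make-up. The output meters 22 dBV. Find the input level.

20 dBV

Before make-up, the level was 22 − 8 = 14 dBV.
Post-compression overshoot = 14 − 11 = 3 dB.
Input overshoot = R × output overshoot = 9 dB → input = 11 + 9 = 20 dBV.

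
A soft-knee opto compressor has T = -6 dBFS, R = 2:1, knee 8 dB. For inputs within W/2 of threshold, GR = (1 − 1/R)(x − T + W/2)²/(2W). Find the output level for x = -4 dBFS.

-5.125 dBFS

x − T + W/2 = -4 − (-6) + 4 = 6.
GR = (1 − 1/2) × 6² / 16 = 0.5 × 36 / 16 = 1.125 dB.
Output = -4 − 1.125 = -5.125 dBFS.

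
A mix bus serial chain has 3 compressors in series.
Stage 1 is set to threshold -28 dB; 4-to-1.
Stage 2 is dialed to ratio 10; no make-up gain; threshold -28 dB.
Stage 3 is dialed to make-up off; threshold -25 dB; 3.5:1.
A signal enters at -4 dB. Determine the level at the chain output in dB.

-27.4 dB

Stage 1: overshoot 24 dB → 24/4 = 6 dB → -22 dB.
Stage 2: overshoot 6 dB → 6/10 = 0.6 dB → -27.4 dB.
Stage 3: -27.4 dB is at or below the -25 dB threshold — no compression; output -27.4 dB.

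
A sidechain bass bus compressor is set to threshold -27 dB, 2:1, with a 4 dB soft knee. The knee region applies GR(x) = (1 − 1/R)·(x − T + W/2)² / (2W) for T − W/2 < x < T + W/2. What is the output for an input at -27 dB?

x − T + W/2 = -27 − (-27) + 2 = 2.
GR = (1 − 1/2) × 2² / 8 = 0.5 × 4 / 8 = 0.25 dB.
Output = -27 − 0.25 = -27.25 dB.

-27.25 dB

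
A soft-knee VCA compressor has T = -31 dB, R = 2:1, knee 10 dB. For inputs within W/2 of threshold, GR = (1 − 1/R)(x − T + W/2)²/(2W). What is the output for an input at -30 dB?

-30.9 dB

x − T + W/2 = -30 − (-31) + 5 = 6.
GR = (1 − 1/2) × 6² / 20 = 0.5 × 36 / 20 = 0.9 dB.
Output = -30 − 0.9 = -30.9 dB.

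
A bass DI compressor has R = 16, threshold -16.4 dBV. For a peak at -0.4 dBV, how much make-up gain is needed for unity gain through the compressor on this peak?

15 dB

The peak compresses to -16.4 + 16/16 = -15.4 dBV.
To reach -0.4 dBV requires -0.4 − (-15.4) = 15 dB of make-up.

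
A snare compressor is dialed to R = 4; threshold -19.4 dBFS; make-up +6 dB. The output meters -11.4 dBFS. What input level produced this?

-11.4 dBFS

Stripping the +6 dB make-up gives -17.4 dBFS at the gain stage.
The compressed level sits -17.4 − (-19.4) = 2 dB over threshold.
Input overshoot = R × output overshoot = 8 dB → input = -19.4 + 8 = -11.4 dBFS.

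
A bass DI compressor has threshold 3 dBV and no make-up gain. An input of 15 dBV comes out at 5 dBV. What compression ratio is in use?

Input overshoot = 15 − 3 = 12 dB; output overshoot = 5 − 3 = 2 dB.
Ratio = 12 / 2 = 6.

6:1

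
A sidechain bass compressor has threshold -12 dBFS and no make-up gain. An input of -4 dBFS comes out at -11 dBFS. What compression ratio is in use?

8:1

Input overshoot = -4 − (-12) = 8 dB; output overshoot = -11 − (-12) = 1 dB.
Ratio = 8 / 1 = 8.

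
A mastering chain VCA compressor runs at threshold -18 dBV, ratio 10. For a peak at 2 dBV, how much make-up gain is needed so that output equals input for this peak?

18 dB

Overshoot 20 dB → 20/10 = 2 dB after compression, so the compressed level is -18 + 2 = -16 dBV.
Make-up = target − compressed = 2 − (-16) = 18 dB.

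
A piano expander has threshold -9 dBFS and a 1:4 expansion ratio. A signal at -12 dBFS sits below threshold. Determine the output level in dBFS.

-21 dBFS

The input is 3 dB below the -9 dBFS threshold.
A 1:4 expander multiplies undershoot by 4: 3 × 4 = 12 dB below threshold.
Output = -9 − 12 = -21 dBFS.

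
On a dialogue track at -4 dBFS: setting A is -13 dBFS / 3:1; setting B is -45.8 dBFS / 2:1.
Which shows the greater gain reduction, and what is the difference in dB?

A: GR = 9 − 9/3 = 6 dB.
B: GR = 41.8 − 41.8/2 = 20.9 dB.
Difference: 14.9 dB in favour of B.

B, by 14.9 dB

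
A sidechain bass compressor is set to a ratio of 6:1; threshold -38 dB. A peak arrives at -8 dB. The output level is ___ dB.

-8 dB sits 30 dB over threshold.
6:1 compression reduces that to 30/6 = 5 dB over.
Output = -38 + 5 = -33 dB.

-33 dB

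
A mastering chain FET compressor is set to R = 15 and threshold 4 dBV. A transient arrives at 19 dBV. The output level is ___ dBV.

5 dBV

The input is 15 dB above the 4 dBV threshold.
At 15:1 the overshoot is divided by 15, leaving 1 dB above threshold.
So the level is 4 + 1 = 5 dBV.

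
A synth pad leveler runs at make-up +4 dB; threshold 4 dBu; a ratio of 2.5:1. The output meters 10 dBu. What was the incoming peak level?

Stripping the +4 dB make-up gives 6 dBu at the gain stage.
That's 2 dB above the 4 dBu threshold.
Undo the ratio: input overshoot = 2 × 2.5 = 5 dB, giving input = 9 dBu.

9 dBu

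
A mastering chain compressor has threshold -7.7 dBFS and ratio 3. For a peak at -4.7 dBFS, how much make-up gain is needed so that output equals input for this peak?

Overshoot 3 dB → 3/3 = 1 dB after compression, so the compressed level is -7.7 + 1 = -6.7 dBFS.
Make-up = target − compressed = -4.7 − (-6.7) = 2 dB.

2 dB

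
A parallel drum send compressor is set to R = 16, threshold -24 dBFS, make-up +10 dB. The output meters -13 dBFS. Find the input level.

Before make-up, the level was -13 − 10 = -23 dBFS.
That's 1 dB above the -24 dBFS threshold.
Before 16:1 compression the overshoot was 1 × 16 = 16 dB, so input = -24 + 16 = -8 dBFS.

-8 dBFS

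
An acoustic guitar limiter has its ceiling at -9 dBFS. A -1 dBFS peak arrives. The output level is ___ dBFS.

-9 dBFS

The limiter clamps the peak to its -9 dBFS ceiling.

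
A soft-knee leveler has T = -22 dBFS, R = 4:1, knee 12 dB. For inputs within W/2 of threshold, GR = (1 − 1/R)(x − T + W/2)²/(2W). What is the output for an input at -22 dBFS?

x − T + W/2 = -22 − (-22) + 6 = 6.
GR = (1 − 1/4) × 6² / 24 = 0.75 × 36 / 24 = 1.125 dB.
Output = -22 − 1.125 = -23.125 dBFS.

-23.125 dBFS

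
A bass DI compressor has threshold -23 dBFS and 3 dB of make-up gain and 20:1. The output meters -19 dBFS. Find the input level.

-3 dBFS

Remove make-up: -19 − 3 = -22 dBFS.
The compressed level sits -22 − (-23) = 1 dB over threshold.
Before 20:1 compression the overshoot was 1 × 20 = 20 dB, so input = -23 + 20 = -3 dBFS.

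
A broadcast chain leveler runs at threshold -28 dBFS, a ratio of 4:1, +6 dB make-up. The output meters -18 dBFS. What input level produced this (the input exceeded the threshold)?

Stripping the +6 dB make-up gives -24 dBFS at the gain stage.
The compressed level sits -24 − (-28) = 4 dB over threshold.
Input overshoot = R × output overshoot = 16 dB → input = -28 + 16 = -12 dBFS.

-12 dBFS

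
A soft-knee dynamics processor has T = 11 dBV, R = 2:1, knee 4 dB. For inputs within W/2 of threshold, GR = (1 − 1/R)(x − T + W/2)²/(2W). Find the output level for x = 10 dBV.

9.9375 dBV

x − T + W/2 = 10 − 11 + 2 = 1.
GR = (1 − 1/2) × 1² / 8 = 0.5 × 1 / 8 = 0.0625 dB.
Output = 10 − 0.0625 = 9.9375 dBV.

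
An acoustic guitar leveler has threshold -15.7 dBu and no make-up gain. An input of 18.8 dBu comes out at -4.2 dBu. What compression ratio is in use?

3:1

Input overshoot = 18.8 − (-15.7) = 34.5 dB; output overshoot = -4.2 − (-15.7) = 11.5 dB.
Ratio = 34.5 / 11.5 = 3.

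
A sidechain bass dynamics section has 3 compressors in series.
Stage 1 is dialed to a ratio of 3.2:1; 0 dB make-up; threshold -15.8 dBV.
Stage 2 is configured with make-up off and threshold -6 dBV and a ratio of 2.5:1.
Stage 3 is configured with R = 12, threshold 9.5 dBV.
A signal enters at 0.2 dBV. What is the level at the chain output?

Stage 1: 0.2 dBV is 16 dB over -15.8 dBV; at 3.2:1 that becomes 5 dB over, giving -10.8 dBV.
Stage 2: -10.8 dBV is at or below the -6 dBV threshold — no compression; output -10.8 dBV.
Stage 3: -10.8 dBV ≤ 9.5 dBV, so stage 3 doesn't engage; output -10.8 dBV.

-10.8 dBV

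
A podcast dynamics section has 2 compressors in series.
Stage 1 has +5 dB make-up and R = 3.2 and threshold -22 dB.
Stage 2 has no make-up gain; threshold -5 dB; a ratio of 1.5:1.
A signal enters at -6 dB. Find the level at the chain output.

-12 dB

Stage 1: 16 dB above -22 dB, reduced 3.2:1 to 5 dB above → -17 dB; +5 dB make-up → -12 dB.
Stage 2: -12 dB ≤ -5 dB, so stage 2 doesn't engage; output -12 dB.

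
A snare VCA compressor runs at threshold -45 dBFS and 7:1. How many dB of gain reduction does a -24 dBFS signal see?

The signal is 21 dB above threshold.
After 7:1 compression the overshoot becomes 21/7 = 3 dB.
So the signal is attenuated by 21 − 3 = 18 dB.

18 dB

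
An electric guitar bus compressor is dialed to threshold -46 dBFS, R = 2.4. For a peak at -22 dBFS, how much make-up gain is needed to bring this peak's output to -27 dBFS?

9 dB

Without make-up, output = threshold + overshoot/2.4 = -46 + 10 = -36 dBFS.
Gap to target: 9 dB.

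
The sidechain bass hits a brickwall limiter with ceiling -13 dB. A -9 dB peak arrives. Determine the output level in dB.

-13 dB

At ∞:1, everything above -13 dB is held at the ceiling.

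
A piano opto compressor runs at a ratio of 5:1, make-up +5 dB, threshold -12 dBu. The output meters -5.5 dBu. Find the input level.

Remove make-up: -5.5 − 5 = -10.5 dBu.
That's 1.5 dB above the -12 dBu threshold.
Input overshoot = R × output overshoot = 7.5 dB → input = -12 + 7.5 = -4.5 dBu.

-4.5 dBu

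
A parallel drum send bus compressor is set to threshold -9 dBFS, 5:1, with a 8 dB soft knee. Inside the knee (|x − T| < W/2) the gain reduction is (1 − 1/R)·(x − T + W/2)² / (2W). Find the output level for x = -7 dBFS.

-8.8 dBFS

x − T + W/2 = -7 − (-9) + 4 = 6.
GR = (1 − 1/5) × 6² / 16 = 0.8 × 36 / 16 = 1.8 dB.
Output = -7 − 1.8 = -8.8 dBFS.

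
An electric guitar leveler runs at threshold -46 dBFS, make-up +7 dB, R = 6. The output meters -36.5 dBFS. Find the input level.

-31 dBFS

Stripping the +7 dB make-up gives -43.5 dBFS at the gain stage.
The compressed level sits -43.5 − (-46) = 2.5 dB over threshold.
Input overshoot = R × output overshoot = 15 dB → input = -46 + 15 = -31 dBFS.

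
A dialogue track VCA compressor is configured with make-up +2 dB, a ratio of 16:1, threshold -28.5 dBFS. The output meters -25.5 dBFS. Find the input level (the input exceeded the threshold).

-12.5 dBFS

Remove make-up: -25.5 − 2 = -27.5 dBFS.
The compressed level sits -27.5 − (-28.5) = 1 dB over threshold.
Undo the ratio: input overshoot = 1 × 16 = 16 dB, giving input = -12.5 dBFS.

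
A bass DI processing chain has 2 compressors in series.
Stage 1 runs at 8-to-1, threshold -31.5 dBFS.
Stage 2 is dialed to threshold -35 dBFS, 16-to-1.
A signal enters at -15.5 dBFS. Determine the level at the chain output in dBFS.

-34.65625 dBFS

Stage 1: 16 dB above -31.5 dBFS, reduced 8:1 to 2 dB above → -29.5 dBFS.
Stage 2: -29.5 dBFS is 5.5 dB over -35 dBFS; at 16:1 that becomes 0.34375 dB over, giving -34.65625 dBFS.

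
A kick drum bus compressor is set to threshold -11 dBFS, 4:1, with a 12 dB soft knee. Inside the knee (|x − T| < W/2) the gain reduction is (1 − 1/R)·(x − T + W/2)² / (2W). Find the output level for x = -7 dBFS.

-10.125 dBFS

x − T + W/2 = -7 − (-11) + 6 = 10.
GR = (1 − 1/4) × 10² / 24 = 0.75 × 100 / 24 = 3.125 dB.
Output = -7 − 3.125 = -10.125 dBFS.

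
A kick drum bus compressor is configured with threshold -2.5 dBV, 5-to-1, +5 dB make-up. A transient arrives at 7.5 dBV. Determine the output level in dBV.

7.5 dBV sits 10 dB over threshold.
5:1 compression reduces that to 10/5 = 2 dB over.
So the level is -2.5 + 2 = -0.5 dBV; make-up adds 5 dB, giving 4.5 dBV.

4.5 dBV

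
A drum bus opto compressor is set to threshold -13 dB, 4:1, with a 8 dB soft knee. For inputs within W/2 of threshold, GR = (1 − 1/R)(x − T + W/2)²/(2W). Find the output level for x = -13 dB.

-13.75 dB

x − T + W/2 = -13 − (-13) + 4 = 4.
GR = (1 − 1/4) × 4² / 16 = 0.75 × 16 / 16 = 0.75 dB.
Output = -13 − 0.75 = -13.75 dB.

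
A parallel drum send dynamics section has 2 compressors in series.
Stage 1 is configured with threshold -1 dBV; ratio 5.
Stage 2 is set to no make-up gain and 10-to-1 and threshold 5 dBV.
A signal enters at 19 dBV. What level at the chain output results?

Stage 1: 20 dB above -1 dBV, reduced 5:1 to 4 dB above → 3 dBV.
Stage 2: 3 dBV is at or below the 5 dBV threshold — no compression; output 3 dBV.

3 dBV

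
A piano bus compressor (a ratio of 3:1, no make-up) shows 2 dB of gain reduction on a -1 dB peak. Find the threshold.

Gain reduction = -1 − (-3) = 2 dB; output overshoot = GR / (R − 1) = 2 / 2 = 1 dB.
Threshold = output − output overshoot = -3 − 1 = -4 dB.

-4 dB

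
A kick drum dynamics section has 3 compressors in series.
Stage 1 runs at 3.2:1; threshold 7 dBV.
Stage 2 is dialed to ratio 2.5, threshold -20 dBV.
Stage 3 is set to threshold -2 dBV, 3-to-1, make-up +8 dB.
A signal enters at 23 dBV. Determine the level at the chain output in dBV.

Stage 1: overshoot 16 dB → 16/3.2 = 5 dB → 12 dBV.
Stage 2: 12 dBV is 32 dB over -20 dBV; at 2.5:1 that becomes 12.8 dB over, giving -7.2 dBV.
Stage 3: -7.2 dBV is at or below the -2 dBV threshold — no compression; make-up brings it to 0.8 dBV.

0.8 dBV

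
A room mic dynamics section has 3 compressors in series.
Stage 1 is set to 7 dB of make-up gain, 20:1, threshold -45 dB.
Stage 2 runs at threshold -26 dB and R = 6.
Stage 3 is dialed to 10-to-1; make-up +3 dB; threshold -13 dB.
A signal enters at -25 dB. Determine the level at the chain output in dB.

-34 dB

Stage 1: -25 dB is 20 dB over -45 dB; at 20:1 that becomes 1 dB over, giving -44 dB; +7 dB make-up → -37 dB.
Stage 2: below threshold (-37 ≤ -26); passes unchanged; output -37 dB.
Stage 3: -37 dB ≤ -13 dB, so stage 3 doesn't engage; make-up brings it to -34 dB.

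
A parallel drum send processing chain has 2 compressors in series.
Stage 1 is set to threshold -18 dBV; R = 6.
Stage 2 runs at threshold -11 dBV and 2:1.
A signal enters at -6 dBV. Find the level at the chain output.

-16 dBV

Stage 1: 12 dB above -18 dBV, reduced 6:1 to 2 dB above → -16 dBV.
Stage 2: below threshold (-16 ≤ -11); passes unchanged; output -16 dBV.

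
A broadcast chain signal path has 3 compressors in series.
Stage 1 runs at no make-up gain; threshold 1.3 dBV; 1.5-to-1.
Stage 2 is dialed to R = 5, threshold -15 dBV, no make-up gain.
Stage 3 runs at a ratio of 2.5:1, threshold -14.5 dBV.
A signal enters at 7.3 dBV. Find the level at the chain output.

Stage 1: overshoot 6 dB → 6/1.5 = 4 dB → 5.3 dBV.
Stage 2: overshoot 20.3 dB → 20.3/5 = 4.06 dB → -10.94 dBV.
Stage 3: overshoot 3.56 dB → 3.56/2.5 = 1.424 dB → -13.076 dBV.

-13.076 dBV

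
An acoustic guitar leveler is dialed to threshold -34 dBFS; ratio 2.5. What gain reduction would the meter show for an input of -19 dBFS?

The signal is 15 dB above threshold.
A 2.5:1 ratio leaves 6 dB of that excess.
Gain reduction = 15 − 6 = 9 dB.

9 dB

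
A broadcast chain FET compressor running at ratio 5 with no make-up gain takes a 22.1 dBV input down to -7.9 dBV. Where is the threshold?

-15.4 dBV

Gain reduction = 22.1 − (-7.9) = 30 dB; output overshoot = GR / (R − 1) = 30 / 4 = 7.5 dB.
Threshold = output − output overshoot = -7.9 − 7.5 = -15.4 dBV.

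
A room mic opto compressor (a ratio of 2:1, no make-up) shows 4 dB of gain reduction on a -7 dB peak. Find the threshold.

-15 dB

Input is 8 dB above T (since output overshoot × R = input overshoot: (-11 − T)·2 = -7 − T gives T = -15 dB).
Check: -15 + (-7 − (-15))/2 = -15 + 4 = -11 dB. ✓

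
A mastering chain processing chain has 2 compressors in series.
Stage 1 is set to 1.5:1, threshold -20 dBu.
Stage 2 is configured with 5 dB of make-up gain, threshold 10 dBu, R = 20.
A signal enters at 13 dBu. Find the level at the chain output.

7 dBu

Stage 1: 13 dBu is 33 dB over -20 dBu; at 1.5:1 that becomes 22 dB over, giving 2 dBu.
Stage 2: 2 dBu is at or below the 10 dBu threshold — no compression; make-up brings it to 7 dBu.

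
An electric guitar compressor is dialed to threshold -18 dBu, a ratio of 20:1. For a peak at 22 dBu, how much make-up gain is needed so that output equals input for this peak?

38 dB

The peak compresses to -18 + 40/20 = -16 dBu.
To reach 22 dBu requires 22 − (-16) = 38 dB of make-up.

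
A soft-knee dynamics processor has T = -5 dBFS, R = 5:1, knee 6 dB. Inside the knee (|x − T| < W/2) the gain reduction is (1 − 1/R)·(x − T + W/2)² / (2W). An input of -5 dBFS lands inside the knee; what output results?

x − T + W/2 = -5 − (-5) + 3 = 3.
GR = (1 − 1/5) × 3² / 12 = 0.8 × 9 / 12 = 0.6 dB.
Output = -5 − 0.6 = -5.6 dBFS.

-5.6 dBFS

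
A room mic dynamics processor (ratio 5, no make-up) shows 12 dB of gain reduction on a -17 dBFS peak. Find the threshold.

-32 dBFS

Let T be the threshold. Output overshoot = (input overshoot)/R, so -29 − T = (-17 − T)/5.
5·(-29 − T) = -17 − T → 4·T = -145 − (-17) = -128.
T = -128/4 = -32 dBFS.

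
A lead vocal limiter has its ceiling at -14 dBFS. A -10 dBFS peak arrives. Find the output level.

-14 dBFS

The limiter clamps the peak to its -14 dBFS ceiling.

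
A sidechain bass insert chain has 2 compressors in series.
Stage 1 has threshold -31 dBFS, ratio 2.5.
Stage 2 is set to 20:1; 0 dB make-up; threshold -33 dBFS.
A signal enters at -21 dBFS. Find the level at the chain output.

-32.7 dBFS

Stage 1: overshoot 10 dB → 10/2.5 = 4 dB → -27 dBFS.
Stage 2: 6 dB above -33 dBFS, reduced 20:1 to 0.3 dB above → -32.7 dBFS.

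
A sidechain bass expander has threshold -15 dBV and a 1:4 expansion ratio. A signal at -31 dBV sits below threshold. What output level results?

The input is 16 dB below the -15 dBV threshold.
A 1:4 expander multiplies undershoot by 4: 16 × 4 = 64 dB below threshold.
Output = -15 − 64 = -79 dBV.

-79 dBV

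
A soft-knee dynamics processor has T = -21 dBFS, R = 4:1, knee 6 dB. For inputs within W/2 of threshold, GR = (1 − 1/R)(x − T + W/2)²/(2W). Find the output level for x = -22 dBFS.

-22.25 dBFS

x − T + W/2 = -22 − (-21) + 3 = 2.
GR = (1 − 1/4) × 2² / 12 = 0.75 × 4 / 12 = 0.25 dB.
Output = -22 − 0.25 = -22.25 dBFS.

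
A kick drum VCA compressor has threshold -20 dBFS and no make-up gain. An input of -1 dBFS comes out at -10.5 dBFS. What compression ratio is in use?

2:1

Input overshoot = -1 − (-20) = 19 dB; output overshoot = -10.5 − (-20) = 9.5 dB.
Ratio = 19 / 9.5 = 2.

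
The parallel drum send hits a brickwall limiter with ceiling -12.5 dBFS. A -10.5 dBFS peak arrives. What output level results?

The limiter clamps the peak to its -12.5 dBFS ceiling.

-12.5 dBFS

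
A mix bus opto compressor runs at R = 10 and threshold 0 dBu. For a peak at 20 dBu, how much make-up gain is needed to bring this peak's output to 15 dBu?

13 dB

Without make-up, output = threshold + overshoot/10 = 0 + 2 = 2 dBu.
Gap to target: 13 dB.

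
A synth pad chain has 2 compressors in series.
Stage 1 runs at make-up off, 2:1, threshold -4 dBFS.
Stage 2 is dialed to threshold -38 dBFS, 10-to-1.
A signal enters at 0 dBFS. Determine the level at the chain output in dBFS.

Stage 1: 0 dBFS is 4 dB over -4 dBFS; at 2:1 that becomes 2 dB over, giving -2 dBFS.
Stage 2: -2 dBFS is 36 dB over -38 dBFS; at 10:1 that becomes 3.6 dB over, giving -34.4 dBFS.

-34.4 dBFS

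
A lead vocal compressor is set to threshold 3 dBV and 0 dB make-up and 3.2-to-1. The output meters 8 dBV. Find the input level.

19 dBV

That's 5 dB above the 3 dBV threshold.
Input overshoot = R × output overshoot = 16 dB → input = 3 + 16 = 19 dBV.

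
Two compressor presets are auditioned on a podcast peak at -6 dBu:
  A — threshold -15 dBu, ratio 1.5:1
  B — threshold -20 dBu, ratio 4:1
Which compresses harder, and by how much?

B, by 7.5 dB

A: overshoot 9 dB → output overshoot 6 dB → GR 3 dB.
B: overshoot 14 dB → output overshoot 3.5 dB → GR 10.5 dB.
B reduces 7.5 dB more.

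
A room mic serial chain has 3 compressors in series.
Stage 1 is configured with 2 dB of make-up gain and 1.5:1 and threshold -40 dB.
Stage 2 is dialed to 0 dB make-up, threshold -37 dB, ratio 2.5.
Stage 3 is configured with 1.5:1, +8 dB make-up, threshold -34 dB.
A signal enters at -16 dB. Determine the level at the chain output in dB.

-24 dB

Stage 1: overshoot 24 dB → 24/1.5 = 16 dB → -24 dB; +2 dB make-up → -22 dB.
Stage 2: overshoot 15 dB → 15/2.5 = 6 dB → -31 dB.
Stage 3: overshoot 3 dB → 3/1.5 = 2 dB → -32 dB; +8 dB make-up → -24 dB.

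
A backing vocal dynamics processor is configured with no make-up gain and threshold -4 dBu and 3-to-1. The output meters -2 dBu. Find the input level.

2 dBu

Post-compression overshoot = -2 − (-4) = 2 dB.
Input overshoot = R × output overshoot = 6 dB → input = -4 + 6 = 2 dBu.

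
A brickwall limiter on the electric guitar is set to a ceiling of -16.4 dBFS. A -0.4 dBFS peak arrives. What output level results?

-16.4 dBFS

The limiter clamps the peak to its -16.4 dBFS ceiling.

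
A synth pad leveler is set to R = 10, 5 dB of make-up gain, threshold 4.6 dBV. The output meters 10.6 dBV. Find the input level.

14.6 dBV

Before make-up, the level was 10.6 − 5 = 5.6 dBV.
That's 1 dB above the 4.6 dBV threshold.
Before 10:1 compression the overshoot was 1 × 10 = 10 dB, so input = 4.6 + 10 = 14.6 dBV.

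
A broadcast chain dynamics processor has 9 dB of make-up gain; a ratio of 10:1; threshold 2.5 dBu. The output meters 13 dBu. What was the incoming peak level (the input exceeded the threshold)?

17.5 dBu

Remove make-up: 13 − 9 = 4 dBu.
Post-compression overshoot = 4 − 2.5 = 1.5 dB.
Input overshoot = R × output overshoot = 15 dB → input = 2.5 + 15 = 17.5 dBu.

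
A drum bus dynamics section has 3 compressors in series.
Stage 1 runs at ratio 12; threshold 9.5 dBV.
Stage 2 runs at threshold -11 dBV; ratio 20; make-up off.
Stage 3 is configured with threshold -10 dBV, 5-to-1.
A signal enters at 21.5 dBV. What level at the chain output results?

Stage 1: 21.5 dBV is 12 dB over 9.5 dBV; at 12:1 that becomes 1 dB over, giving 10.5 dBV.
Stage 2: overshoot 21.5 dB → 21.5/20 = 1.075 dB → -9.925 dBV.
Stage 3: overshoot 0.075 dB → 0.075/5 = 0.015 dB → -9.985 dBV.

-9.985 dBV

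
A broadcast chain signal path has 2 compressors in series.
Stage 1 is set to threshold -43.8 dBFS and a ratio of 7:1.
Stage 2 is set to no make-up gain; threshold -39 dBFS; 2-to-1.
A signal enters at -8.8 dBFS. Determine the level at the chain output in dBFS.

-38.9 dBFS

Stage 1: overshoot 35 dB → 35/7 = 5 dB → -38.8 dBFS.
Stage 2: -38.8 dBFS is 0.2 dB over -39 dBFS; at 2:1 that becomes 0.1 dB over, giving -38.9 dBFS.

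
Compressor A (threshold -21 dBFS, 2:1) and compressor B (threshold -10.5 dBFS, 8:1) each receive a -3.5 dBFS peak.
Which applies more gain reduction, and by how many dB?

A, by 2.625 dB

A: 17.5 dB over, compressed to 8.75 dB over, so 8.75 dB of GR.
B: 7 dB over, compressed to 0.875 dB over, so 6.125 dB of GR.
Difference: 2.625 dB in favour of A.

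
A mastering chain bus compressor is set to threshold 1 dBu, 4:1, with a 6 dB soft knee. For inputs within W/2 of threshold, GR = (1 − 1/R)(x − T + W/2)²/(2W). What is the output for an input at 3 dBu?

x − T + W/2 = 3 − 1 + 3 = 5.
GR = (1 − 1/4) × 5² / 12 = 0.75 × 25 / 12 = 1.5625 dB.
Output = 3 − 1.5625 = 1.4375 dBu.

1.4375 dBu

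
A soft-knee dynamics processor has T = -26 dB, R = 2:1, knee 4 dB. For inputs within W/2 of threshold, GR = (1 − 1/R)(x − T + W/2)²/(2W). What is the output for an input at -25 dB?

x − T + W/2 = -25 − (-26) + 2 = 3.
GR = (1 − 1/2) × 3² / 8 = 0.5 × 9 / 8 = 0.5625 dB.
Output = -25 − 0.5625 = -25.5625 dB.

-25.5625 dB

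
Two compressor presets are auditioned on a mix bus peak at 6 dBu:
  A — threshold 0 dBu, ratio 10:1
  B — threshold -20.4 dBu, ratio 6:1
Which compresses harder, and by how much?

A: 6 dB over, compressed to 0.6 dB over, so 5.4 dB of GR.
B: 26.4 dB over, compressed to 4.4 dB over, so 22 dB of GR.
B reduces 16.6 dB more.

B, by 16.6 dB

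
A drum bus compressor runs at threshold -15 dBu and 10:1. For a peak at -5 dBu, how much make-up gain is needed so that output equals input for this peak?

9 dB

Without make-up, output = threshold + overshoot/10 = -15 + 1 = -14 dBu.
Gap to target: 9 dB.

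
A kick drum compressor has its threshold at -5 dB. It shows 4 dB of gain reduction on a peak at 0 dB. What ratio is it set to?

Input overshoot = 0 − (-5) = 5 dB.
Output overshoot = 5 − 4 = 1 dB.
Ratio = input overshoot / output overshoot = 5 / 1 = 5.

5:1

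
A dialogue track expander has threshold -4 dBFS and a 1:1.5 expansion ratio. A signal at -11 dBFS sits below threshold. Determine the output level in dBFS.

The input is 7 dB below the -4 dBFS threshold.
A 1:1.5 expander multiplies undershoot by 1.5: 7 × 1.5 = 10.5 dB below threshold.
Output = -4 − 10.5 = -14.5 dBFS.

-14.5 dBFS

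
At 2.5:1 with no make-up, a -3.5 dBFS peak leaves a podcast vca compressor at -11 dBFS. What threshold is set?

Gain reduction = -3.5 − (-11) = 7.5 dB; output overshoot = GR / (R − 1) = 7.5 / 1.5 = 5 dB.
Threshold = output − output overshoot = -11 − 5 = -16 dBFS.

-16 dBFS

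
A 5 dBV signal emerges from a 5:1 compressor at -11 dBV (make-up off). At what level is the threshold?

Input is 20 dB above T (since output overshoot × R = input overshoot: (-11 − T)·5 = 5 − T gives T = -15 dBV).
Check: -15 + (5 − (-15))/5 = -15 + 4 = -11 dBV. ✓

-15 dBV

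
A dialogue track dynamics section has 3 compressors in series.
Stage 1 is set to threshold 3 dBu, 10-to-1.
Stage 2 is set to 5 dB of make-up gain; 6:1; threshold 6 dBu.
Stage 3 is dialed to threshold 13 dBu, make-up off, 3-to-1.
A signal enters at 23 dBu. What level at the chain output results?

10 dBu

Stage 1: 23 dBu is 20 dB over 3 dBu; at 10:1 that becomes 2 dB over, giving 5 dBu.
Stage 2: 5 dBu is at or below the 6 dBu threshold — no compression; make-up brings it to 10 dBu.
Stage 3: 10 dBu ≤ 13 dBu, so stage 3 doesn't engage; output 10 dBu.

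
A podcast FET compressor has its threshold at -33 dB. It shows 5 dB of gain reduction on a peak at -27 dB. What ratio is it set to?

Input overshoot = -27 − (-33) = 6 dB.
Output overshoot = 6 − 5 = 1 dB.
Ratio = input overshoot / output overshoot = 6 / 1 = 6.

6:1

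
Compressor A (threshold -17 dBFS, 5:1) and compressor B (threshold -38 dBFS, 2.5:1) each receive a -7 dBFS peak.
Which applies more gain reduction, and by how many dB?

A: overshoot 10 dB → output overshoot 2 dB → GR 8 dB.
B: overshoot 31 dB → output overshoot 12.4 dB → GR 18.6 dB.
Difference: 10.6 dB in favour of B.

B, by 10.6 dB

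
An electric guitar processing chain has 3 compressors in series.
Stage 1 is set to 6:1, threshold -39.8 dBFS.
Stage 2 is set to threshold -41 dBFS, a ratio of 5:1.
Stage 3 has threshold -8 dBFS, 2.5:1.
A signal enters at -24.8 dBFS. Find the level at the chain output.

Stage 1: overshoot 15 dB → 15/6 = 2.5 dB → -37.3 dBFS.
Stage 2: overshoot 3.7 dB → 3.7/5 = 0.74 dB → -40.26 dBFS.
Stage 3: below threshold (-40.26 ≤ -8); passes unchanged; output -40.26 dBFS.

-40.26 dBFS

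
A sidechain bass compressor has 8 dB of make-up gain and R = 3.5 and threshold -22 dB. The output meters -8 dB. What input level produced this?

Stripping the +8 dB make-up gives -16 dB at the gain stage.
That's 6 dB above the -22 dB threshold.
Undo the ratio: input overshoot = 6 × 3.5 = 21 dB, giving input = -1 dB.

-1 dB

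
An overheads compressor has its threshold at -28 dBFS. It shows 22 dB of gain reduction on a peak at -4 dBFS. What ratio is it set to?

Input overshoot = -4 − (-28) = 24 dB.
Output overshoot = 24 − 22 = 2 dB.
Ratio = input overshoot / output overshoot = 24 / 2 = 12.

12:1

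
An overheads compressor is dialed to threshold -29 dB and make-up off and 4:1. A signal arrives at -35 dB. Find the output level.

-35 dB

-35 dB is 6 dB below the -29 dB threshold, so no gain reduction is applied.
Output = input = -35 dB.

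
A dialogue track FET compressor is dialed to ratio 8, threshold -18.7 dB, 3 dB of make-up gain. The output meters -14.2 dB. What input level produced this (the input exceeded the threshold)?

-6.7 dB

Before make-up, the level was -14.2 − 3 = -17.2 dB.
That's 1.5 dB above the -18.7 dB threshold.
Input overshoot = R × output overshoot = 12 dB → input = -18.7 + 12 = -6.7 dB.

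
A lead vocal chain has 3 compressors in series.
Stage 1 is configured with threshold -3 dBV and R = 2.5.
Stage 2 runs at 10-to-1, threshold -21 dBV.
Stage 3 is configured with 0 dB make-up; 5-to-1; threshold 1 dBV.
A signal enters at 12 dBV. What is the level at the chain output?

Stage 1: 15 dB above -3 dBV, reduced 2.5:1 to 6 dB above → 3 dBV.
Stage 2: 3 dBV is 24 dB over -21 dBV; at 10:1 that becomes 2.4 dB over, giving -18.6 dBV.
Stage 3: -18.6 dBV ≤ 1 dBV, so stage 3 doesn't engage; output -18.6 dBV.

-18.6 dBV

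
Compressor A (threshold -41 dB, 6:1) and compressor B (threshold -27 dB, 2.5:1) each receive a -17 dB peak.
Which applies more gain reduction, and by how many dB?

A, by 14 dB

A: overshoot 24 dB → output overshoot 4 dB → GR 20 dB.
B: overshoot 10 dB → output overshoot 4 dB → GR 6 dB.
A applies 14 dB more gain reduction.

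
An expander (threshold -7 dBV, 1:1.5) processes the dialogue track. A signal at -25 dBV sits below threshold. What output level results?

Undershoot = (-7) − (-25) = 18 dB.
At 1:1.5, that expands to 27 dB under threshold.
Output = -7 − 27 = -34 dBV.

-34 dBV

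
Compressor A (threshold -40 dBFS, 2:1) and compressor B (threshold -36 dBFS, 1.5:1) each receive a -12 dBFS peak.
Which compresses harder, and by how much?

A, by 6 dB

A: GR = 28 − 28/2 = 14 dB.
B: GR = 24 − 24/1.5 = 8 dB.
A reduces 6 dB more.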